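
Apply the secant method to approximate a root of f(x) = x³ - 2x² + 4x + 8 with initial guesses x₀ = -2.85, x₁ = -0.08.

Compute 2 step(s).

f(x) = x³ - 2x² + 4x + 8
x₀ = -2.85, x₁ = -0.08

Secant formula: x_{n+1} = x_n - f(x_n)(x_n - x_{n-1})/(f(x_n) - f(x_{n-1}))

Iteration 1:
  f(-2.850000) = -42.794125
  f(-0.080000) = 7.666688
  x_2 = -0.080000 - 7.666688×(-0.080000 - (-2.850000))/(7.666688 - (-42.794125))
       = -0.500856
Iteration 2:
  f(-0.080000) = 7.666688
  f(-0.500856) = 5.369221
  x_3 = -0.500856 - 5.369221×(-0.500856 - (-0.080000))/(5.369221 - 7.666688)
       = -1.484403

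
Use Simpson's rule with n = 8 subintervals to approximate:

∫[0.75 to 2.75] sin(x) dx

f(x) = sin(x)
a = 0.75, b = 2.75, n = 8
h = (b - a)/n = 0.250000

Simpson's rule: (h/3)[f(x₀) + 4f(x₁) + 2f(x₂) + ... + f(xₙ)]

x_0 = 0.7500, f(x_0) = 0.681639, coefficient = 1
x_1 = 1.0000, f(x_1) = 0.841471, coefficient = 4
x_2 = 1.2500, f(x_2) = 0.948985, coefficient = 2
x_3 = 1.5000, f(x_3) = 0.997495, coefficient = 4
x_4 = 1.7500, f(x_4) = 0.983986, coefficient = 2
x_5 = 2.0000, f(x_5) = 0.909297, coefficient = 4
x_6 = 2.2500, f(x_6) = 0.778073, coefficient = 2
x_7 = 2.5000, f(x_7) = 0.598472, coefficient = 4
x_8 = 2.7500, f(x_8) = 0.381661, coefficient = 1

I ≈ (0.250000/3) × 19.872329 = 1.656027
Exact value: 1.655991
Error: 0.000036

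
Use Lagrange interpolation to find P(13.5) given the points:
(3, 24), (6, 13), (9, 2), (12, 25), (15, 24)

Lagrange interpolation formula:
P(x) = Σ yᵢ × Lᵢ(x)
where Lᵢ(x) = Π_{j≠i} (x - xⱼ)/(xᵢ - xⱼ)

L_0(13.5) = (13.5 - 6)/(3 - 6) × (13.5 - 9)/(3 - 9) × (13.5 - 12)/(3 - 12) × (13.5 - 15)/(3 - 15) = -0.039062
L_1(13.5) = (13.5 - 3)/(6 - 3) × (13.5 - 9)/(6 - 9) × (13.5 - 12)/(6 - 12) × (13.5 - 15)/(6 - 15) = 0.218750
L_2(13.5) = (13.5 - 3)/(9 - 3) × (13.5 - 6)/(9 - 6) × (13.5 - 12)/(9 - 12) × (13.5 - 15)/(9 - 15) = -0.546875
L_3(13.5) = (13.5 - 3)/(12 - 3) × (13.5 - 6)/(12 - 6) × (13.5 - 9)/(12 - 9) × (13.5 - 15)/(12 - 15) = 1.093750
L_4(13.5) = (13.5 - 3)/(15 - 3) × (13.5 - 6)/(15 - 6) × (13.5 - 9)/(15 - 9) × (13.5 - 12)/(15 - 12) = 0.273438

P(13.5) = 24×L_0(13.5) + 13×L_1(13.5) + 2×L_2(13.5) + 25×L_3(13.5) + 24×L_4(13.5)
P(13.5) = 34.718750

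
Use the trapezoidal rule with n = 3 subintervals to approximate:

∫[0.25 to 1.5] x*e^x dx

f(x) = x*e^x
a = 0.25, b = 1.5, n = 3
h = (b - a)/n = 0.416667

Trapezoidal rule: (h/2)[f(x₀) + 2f(x₁) + 2f(x₂) + ... + f(xₙ)]

x_0 = 0.2500, f(x_0) = 0.321006, coefficient = 1
x_1 = 0.6667, f(x_1) = 1.298489, coefficient = 2
x_2 = 1.0833, f(x_2) = 3.200721, coefficient = 2
x_3 = 1.5000, f(x_3) = 6.722534, coefficient = 1

I ≈ (0.416667/2) × 16.041960 = 3.342075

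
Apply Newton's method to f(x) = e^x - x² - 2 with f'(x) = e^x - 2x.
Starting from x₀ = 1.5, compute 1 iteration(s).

f(x) = e^x - x² - 2
f'(x) = e^x - 2x
x₀ = 1.5

Newton-Raphson formula: x_{n+1} = x_n - f(x_n)/f'(x_n)

Iteration 1:
  f(1.500000) = 0.231689
  f'(1.500000) = 1.481689
  x_1 = 1.500000 - 0.231689/1.481689 = 1.343632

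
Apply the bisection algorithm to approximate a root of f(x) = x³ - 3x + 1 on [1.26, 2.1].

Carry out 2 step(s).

f(x) = x³ - 3x + 1
Initial interval: [1.26, 2.1]

Iteration 1:
  c_1 = (1.260000 + 2.100000)/2 = 1.680000
  f(c_1) = f(1.680000) = 0.701632
  f(a) × f(c) < 0, new interval: [1.260000, 1.680000]
Iteration 2:
  c_2 = (1.260000 + 1.680000)/2 = 1.470000
  f(c_2) = f(1.470000) = -0.233477
  f(a) × f(c) ≥ 0, new interval: [1.470000, 1.680000]

After 2 iteration(s), the approximation is c_2 = 1.470000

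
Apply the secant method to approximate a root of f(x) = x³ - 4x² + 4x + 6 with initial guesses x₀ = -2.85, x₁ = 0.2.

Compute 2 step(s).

f(x) = x³ - 4x² + 4x + 6
x₀ = -2.85, x₁ = 0.2

Secant formula: x_{n+1} = x_n - f(x_n)(x_n - x_{n-1})/(f(x_n) - f(x_{n-1}))

Iteration 1:
  f(-2.850000) = -61.039125
  f(0.200000) = 6.648000
  x_2 = 0.200000 - 6.648000×(0.200000 - (-2.850000))/(6.648000 - (-61.039125))
       = -0.099561
Iteration 2:
  f(0.200000) = 6.648000
  f(-0.099561) = 5.561121
  x_3 = -0.099561 - 5.561121×(-0.099561 - 0.200000)/(5.561121 - 6.648000)
       = -1.632292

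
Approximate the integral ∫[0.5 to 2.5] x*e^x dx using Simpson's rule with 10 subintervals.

f(x) = x*e^x
a = 0.5, b = 2.5, n = 10
h = (b - a)/n = 0.200000

Simpson's rule: (h/3)[f(x₀) + 4f(x₁) + 2f(x₂) + ... + f(xₙ)]

x_0 = 0.5000, f(x_0) = 0.824361, coefficient = 1
x_1 = 0.7000, f(x_1) = 1.409627, coefficient = 4
x_2 = 0.9000, f(x_2) = 2.213643, coefficient = 2
x_3 = 1.1000, f(x_3) = 3.304583, coefficient = 4
x_4 = 1.3000, f(x_4) = 4.770086, coefficient = 2
x_5 = 1.5000, f(x_5) = 6.722534, coefficient = 4
x_6 = 1.7000, f(x_6) = 9.305711, coefficient = 2
x_7 = 1.9000, f(x_7) = 12.703199, coefficient = 4
x_8 = 2.1000, f(x_8) = 17.148957, coefficient = 2
x_9 = 2.3000, f(x_9) = 22.940620, coefficient = 4
x_10 = 2.5000, f(x_10) = 30.456235, coefficient = 1

I ≈ (0.200000/3) × 286.479636 = 19.098642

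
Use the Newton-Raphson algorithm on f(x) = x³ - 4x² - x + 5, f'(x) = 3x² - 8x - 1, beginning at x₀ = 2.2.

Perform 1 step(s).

f(x) = x³ - 4x² - x + 5
f'(x) = 3x² - 8x - 1
x₀ = 2.2

Newton-Raphson formula: x_{n+1} = x_n - f(x_n)/f'(x_n)

Iteration 1:
  f(2.200000) = -5.912000
  f'(2.200000) = -4.080000
  x_1 = 2.200000 - (-5.912000)/(-4.080000) = 0.750980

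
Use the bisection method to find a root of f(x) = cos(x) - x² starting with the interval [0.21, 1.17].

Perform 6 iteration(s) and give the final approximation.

f(x) = cos(x) - x²
Initial interval: [0.21, 1.17]

Iteration 1:
  c_1 = (0.210000 + 1.170000)/2 = 0.690000
  f(c_1) = f(0.690000) = 0.295146
  f(a) × f(c) ≥ 0, new interval: [0.690000, 1.170000]
Iteration 2:
  c_2 = (0.690000 + 1.170000)/2 = 0.930000
  f(c_2) = f(0.930000) = -0.267066
  f(a) × f(c) < 0, new interval: [0.690000, 0.930000]
Iteration 3:
  c_3 = (0.690000 + 0.930000)/2 = 0.810000
  f(c_3) = f(0.810000) = 0.033398
  f(a) × f(c) ≥ 0, new interval: [0.810000, 0.930000]
Iteration 4:
  c_4 = (0.810000 + 0.930000)/2 = 0.870000
  f(c_4) = f(0.870000) = -0.112073
  f(a) × f(c) < 0, new interval: [0.810000, 0.870000]
Iteration 5:
  c_5 = (0.810000 + 0.870000)/2 = 0.840000
  f(c_5) = f(0.840000) = -0.038137
  f(a) × f(c) < 0, new interval: [0.810000, 0.840000]
Iteration 6:
  c_6 = (0.810000 + 0.840000)/2 = 0.825000
  f(c_6) = f(0.825000) = -0.002068
  f(a) × f(c) < 0, new interval: [0.810000, 0.825000]

After 6 iteration(s), the approximation is c_6 = 0.825000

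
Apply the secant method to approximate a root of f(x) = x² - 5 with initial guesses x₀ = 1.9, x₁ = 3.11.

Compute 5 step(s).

f(x) = x² - 5
x₀ = 1.9, x₁ = 3.11

Secant formula: x_{n+1} = x_n - f(x_n)(x_n - x_{n-1})/(f(x_n) - f(x_{n-1}))

Iteration 1:
  f(1.900000) = -1.390000
  f(3.110000) = 4.672100
  x_2 = 3.110000 - 4.672100×(3.110000 - 1.900000)/(4.672100 - (-1.390000))
       = 2.177445
Iteration 2:
  f(3.110000) = 4.672100
  f(2.177445) = -0.258733
  x_3 = 2.177445 - (-0.258733)×(2.177445 - 3.110000)/(-0.258733 - 4.672100)
       = 2.226379
Iteration 3:
  f(2.177445) = -0.258733
  f(2.226379) = -0.043239
  x_4 = 2.226379 - (-0.043239)×(2.226379 - 2.177445)/(-0.043239 - (-0.258733))
       = 2.236197
Iteration 4:
  f(2.226379) = -0.043239
  f(2.236197) = 0.000577
  x_5 = 2.236197 - 0.000577×(2.236197 - 2.226379)/(0.000577 - (-0.043239))
       = 2.236068
Iteration 5:
  f(2.236197) = 0.000577
  f(2.236068) = -0.000001
  x_6 = 2.236068 - (-0.000001)×(2.236068 - 2.236197)/(-0.000001 - 0.000577)
       = 2.236068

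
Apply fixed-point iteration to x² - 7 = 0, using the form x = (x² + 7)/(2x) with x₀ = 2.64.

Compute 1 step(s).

Equation: x² - 7 = 0
Fixed-point form: x = (x² + 7)/(2x)
x₀ = 2.64

x_1 = g(2.640000) = 2.645758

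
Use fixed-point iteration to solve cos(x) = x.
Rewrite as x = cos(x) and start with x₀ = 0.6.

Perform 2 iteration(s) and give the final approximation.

Equation: cos(x) = x
Fixed-point form: x = cos(x)
x₀ = 0.6

x_1 = g(0.600000) = 0.825336
x_2 = g(0.825336) = 0.678310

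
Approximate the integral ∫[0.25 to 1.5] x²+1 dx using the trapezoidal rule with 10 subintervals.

f(x) = x²+1
a = 0.25, b = 1.5, n = 10
h = (b - a)/n = 0.125000

Trapezoidal rule: (h/2)[f(x₀) + 2f(x₁) + 2f(x₂) + ... + f(xₙ)]

x_0 = 0.2500, f(x_0) = 1.062500, coefficient = 1
x_1 = 0.3750, f(x_1) = 1.140625, coefficient = 2
x_2 = 0.5000, f(x_2) = 1.250000, coefficient = 2
x_3 = 0.6250, f(x_3) = 1.390625, coefficient = 2
x_4 = 0.7500, f(x_4) = 1.562500, coefficient = 2
x_5 = 0.8750, f(x_5) = 1.765625, coefficient = 2
x_6 = 1.0000, f(x_6) = 2.000000, coefficient = 2
x_7 = 1.1250, f(x_7) = 2.265625, coefficient = 2
x_8 = 1.2500, f(x_8) = 2.562500, coefficient = 2
x_9 = 1.3750, f(x_9) = 2.890625, coefficient = 2
x_10 = 1.5000, f(x_10) = 3.250000, coefficient = 1

I ≈ (0.125000/2) × 37.968750 = 2.373047
Exact value: 2.369792
Error: 0.003255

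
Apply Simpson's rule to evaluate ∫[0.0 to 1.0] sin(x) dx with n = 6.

f(x) = sin(x)
a = 0.0, b = 1.0, n = 6
h = (b - a)/n = 0.166667

Simpson's rule: (h/3)[f(x₀) + 4f(x₁) + 2f(x₂) + ... + f(xₙ)]

x_0 = 0.0000, f(x_0) = 0.000000, coefficient = 1
x_1 = 0.1667, f(x_1) = 0.165896, coefficient = 4
x_2 = 0.3333, f(x_2) = 0.327195, coefficient = 2
x_3 = 0.5000, f(x_3) = 0.479426, coefficient = 4
x_4 = 0.6667, f(x_4) = 0.618370, coefficient = 2
x_5 = 0.8333, f(x_5) = 0.740177, coefficient = 4
x_6 = 1.0000, f(x_6) = 0.841471, coefficient = 1

I ≈ (0.166667/3) × 8.274594 = 0.459700
Exact value: 0.459698
Error: 0.000002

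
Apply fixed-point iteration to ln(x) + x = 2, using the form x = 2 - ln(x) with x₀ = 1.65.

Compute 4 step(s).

Equation: ln(x) + x = 2
Fixed-point form: x = 2 - ln(x)
x₀ = 1.65

x_1 = g(1.650000) = 1.499225
x_2 = g(1.499225) = 1.595052
x_3 = g(1.595052) = 1.533094
x_4 = g(1.533094) = 1.572712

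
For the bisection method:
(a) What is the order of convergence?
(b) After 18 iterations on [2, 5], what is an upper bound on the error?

(a) Bisection has linear (order 1) convergence; the error is halved each step.

(b) Error bound = (b-a)/2^n = (5 - 2)/2^{18}
    = 3/2^{18}

(a) 1 (linear); (b) error ≤ 1.14e-05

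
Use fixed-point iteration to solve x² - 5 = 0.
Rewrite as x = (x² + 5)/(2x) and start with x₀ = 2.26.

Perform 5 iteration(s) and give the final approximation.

Equation: x² - 5 = 0
Fixed-point form: x = (x² + 5)/(2x)
x₀ = 2.26

x_1 = g(2.260000) = 2.236195
x_2 = g(2.236195) = 2.236068
x_3 = g(2.236068) = 2.236068
x_4 = g(2.236068) = 2.236068
x_5 = g(2.236068) = 2.236068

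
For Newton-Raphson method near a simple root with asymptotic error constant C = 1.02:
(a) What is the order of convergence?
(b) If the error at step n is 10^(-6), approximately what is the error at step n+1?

(a) Newton-Raphson has quadratic (order 2) convergence near simple roots.
    This means |e_{n+1}| ≈ C|e_n|².

(b) With |e_n| = 10^(-6) and C = 1.02:
    |e_{n+1}| ≈ 1.02 × (10^(-6))² = 1.02 × 10^(-12)

(a) 2 (quadratic); (b) |e_{n+1}| ≈ 1.020e-12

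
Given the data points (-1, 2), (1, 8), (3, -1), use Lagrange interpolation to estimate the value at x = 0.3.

Lagrange interpolation formula:
P(x) = Σ yᵢ × Lᵢ(x)
where Lᵢ(x) = Π_{j≠i} (x - xⱼ)/(xᵢ - xⱼ)

L_0(0.3) = (0.3 - 1)/(-1 - 1) × (0.3 - 3)/(-1 - 3) = 0.236250
L_1(0.3) = (0.3 - (-1))/(1 - (-1)) × (0.3 - 3)/(1 - 3) = 0.877500
L_2(0.3) = (0.3 - (-1))/(3 - (-1)) × (0.3 - 1)/(3 - 1) = -0.113750

P(0.3) = 2×L_0(0.3) + 8×L_1(0.3) + (-1)×L_2(0.3)
P(0.3) = 7.606250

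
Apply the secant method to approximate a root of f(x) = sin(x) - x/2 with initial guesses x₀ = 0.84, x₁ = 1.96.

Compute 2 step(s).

f(x) = sin(x) - x/2
x₀ = 0.84, x₁ = 1.96

Secant formula: x_{n+1} = x_n - f(x_n)(x_n - x_{n-1})/(f(x_n) - f(x_{n-1}))

Iteration 1:
  f(0.840000) = 0.324643
  f(1.960000) = -0.054788
  x_2 = 1.960000 - (-0.054788)×(1.960000 - 0.840000)/(-0.054788 - 0.324643)
       = 1.798276
Iteration 2:
  f(1.960000) = -0.054788
  f(1.798276) = 0.075100
  x_3 = 1.798276 - 0.075100×(1.798276 - 1.960000)/(0.075100 - (-0.054788))
       = 1.891783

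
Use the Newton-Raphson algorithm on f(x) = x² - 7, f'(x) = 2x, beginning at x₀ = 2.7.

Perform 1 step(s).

f(x) = x² - 7
f'(x) = 2x
x₀ = 2.7

Newton-Raphson formula: x_{n+1} = x_n - f(x_n)/f'(x_n)

Iteration 1:
  f(2.700000) = 0.290000
  f'(2.700000) = 5.400000
  x_1 = 2.700000 - 0.290000/5.400000 = 2.646296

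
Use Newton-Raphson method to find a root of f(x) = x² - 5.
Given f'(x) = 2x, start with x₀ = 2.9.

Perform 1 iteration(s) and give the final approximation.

f(x) = x² - 5
f'(x) = 2x
x₀ = 2.9

Newton-Raphson formula: x_{n+1} = x_n - f(x_n)/f'(x_n)

Iteration 1:
  f(2.900000) = 3.410000
  f'(2.900000) = 5.800000
  x_1 = 2.900000 - 3.410000/5.800000 = 2.312069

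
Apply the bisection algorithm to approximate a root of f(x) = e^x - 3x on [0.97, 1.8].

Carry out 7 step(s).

f(x) = e^x - 3x
Initial interval: [0.97, 1.8]

Iteration 1:
  c_1 = (0.970000 + 1.800000)/2 = 1.385000
  f(c_1) = f(1.385000) = -0.160174
  f(a) × f(c) ≥ 0, new interval: [1.385000, 1.800000]
Iteration 2:
  c_2 = (1.385000 + 1.800000)/2 = 1.592500
  f(c_2) = f(1.592500) = 0.138524
  f(a) × f(c) < 0, new interval: [1.385000, 1.592500]
Iteration 3:
  c_3 = (1.385000 + 1.592500)/2 = 1.488750
  f(c_3) = f(1.488750) = -0.034697
  f(a) × f(c) ≥ 0, new interval: [1.488750, 1.592500]
Iteration 4:
  c_4 = (1.488750 + 1.592500)/2 = 1.540625
  f(c_4) = f(1.540625) = 0.045632
  f(a) × f(c) < 0, new interval: [1.488750, 1.540625]
Iteration 5:
  c_5 = (1.488750 + 1.540625)/2 = 1.514687
  f(c_5) = f(1.514687) = 0.003937
  f(a) × f(c) < 0, new interval: [1.488750, 1.514687]
Iteration 6:
  c_6 = (1.488750 + 1.514687)/2 = 1.501719
  f(c_6) = f(1.501719) = -0.015758
  f(a) × f(c) ≥ 0, new interval: [1.501719, 1.514687]
Iteration 7:
  c_7 = (1.501719 + 1.514687)/2 = 1.508203
  f(c_7) = f(1.508203) = -0.006005
  f(a) × f(c) ≥ 0, new interval: [1.508203, 1.514687]

After 7 iteration(s), the approximation is c_7 = 1.508203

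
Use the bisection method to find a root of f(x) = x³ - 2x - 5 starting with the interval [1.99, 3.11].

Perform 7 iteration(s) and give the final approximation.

f(x) = x³ - 2x - 5
Initial interval: [1.99, 3.11]

Iteration 1:
  c_1 = (1.990000 + 3.110000)/2 = 2.550000
  f(c_1) = f(2.550000) = 6.481375
  f(a) × f(c) < 0, new interval: [1.990000, 2.550000]
Iteration 2:
  c_2 = (1.990000 + 2.550000)/2 = 2.270000
  f(c_2) = f(2.270000) = 2.157083
  f(a) × f(c) < 0, new interval: [1.990000, 2.270000]
Iteration 3:
  c_3 = (1.990000 + 2.270000)/2 = 2.130000
  f(c_3) = f(2.130000) = 0.403597
  f(a) × f(c) < 0, new interval: [1.990000, 2.130000]
Iteration 4:
  c_4 = (1.990000 + 2.130000)/2 = 2.060000
  f(c_4) = f(2.060000) = -0.378184
  f(a) × f(c) ≥ 0, new interval: [2.060000, 2.130000]
Iteration 5:
  c_5 = (2.060000 + 2.130000)/2 = 2.095000
  f(c_5) = f(2.095000) = 0.005007
  f(a) × f(c) < 0, new interval: [2.060000, 2.095000]
Iteration 6:
  c_6 = (2.060000 + 2.095000)/2 = 2.077500
  f(c_6) = f(2.077500) = -0.188497
  f(a) × f(c) ≥ 0, new interval: [2.077500, 2.095000]
Iteration 7:
  c_7 = (2.077500 + 2.095000)/2 = 2.086250
  f(c_7) = f(2.086250) = -0.092224
  f(a) × f(c) ≥ 0, new interval: [2.086250, 2.095000]

After 7 iteration(s), the approximation is c_7 = 2.086250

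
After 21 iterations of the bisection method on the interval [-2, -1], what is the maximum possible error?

Bisection error bound: |error| ≤ (b-a)/2^n
|error| ≤ (-1 - (-2))/2^21 = 1/2^21
|error| ≤ 0.0000004768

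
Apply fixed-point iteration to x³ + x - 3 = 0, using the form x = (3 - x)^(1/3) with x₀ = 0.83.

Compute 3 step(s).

Equation: x³ + x - 3 = 0
Fixed-point form: x = (3 - x)^(1/3)
x₀ = 0.83

x_1 = g(0.830000) = 1.294653
x_2 = g(1.294653) = 1.194733
x_3 = g(1.194733) = 1.217626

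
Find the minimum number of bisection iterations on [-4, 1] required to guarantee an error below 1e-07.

We need (b-a)/2^n ≤ 1e-07
(1 - (-4))/2^n ≤ 1e-07
5/2^n ≤ 1e-07
2^n ≥ 50000000
n ≥ log₂(50000000) = 25.58
n ≥ 26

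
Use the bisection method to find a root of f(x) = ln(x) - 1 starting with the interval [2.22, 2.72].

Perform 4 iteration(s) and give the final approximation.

f(x) = ln(x) - 1
Initial interval: [2.22, 2.72]

Iteration 1:
  c_1 = (2.220000 + 2.720000)/2 = 2.470000
  f(c_1) = f(2.470000) = -0.095782
  f(a) × f(c) ≥ 0, new interval: [2.470000, 2.720000]
Iteration 2:
  c_2 = (2.470000 + 2.720000)/2 = 2.595000
  f(c_2) = f(2.595000) = -0.046413
  f(a) × f(c) ≥ 0, new interval: [2.595000, 2.720000]
Iteration 3:
  c_3 = (2.595000 + 2.720000)/2 = 2.657500
  f(c_3) = f(2.657500) = -0.022614
  f(a) × f(c) ≥ 0, new interval: [2.657500, 2.720000]
Iteration 4:
  c_4 = (2.657500 + 2.720000)/2 = 2.688750
  f(c_4) = f(2.688750) = -0.010924
  f(a) × f(c) ≥ 0, new interval: [2.688750, 2.720000]

After 4 iteration(s), the approximation is c_4 = 2.688750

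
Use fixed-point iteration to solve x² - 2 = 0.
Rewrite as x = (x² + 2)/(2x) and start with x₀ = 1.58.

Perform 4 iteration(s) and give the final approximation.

Equation: x² - 2 = 0
Fixed-point form: x = (x² + 2)/(2x)
x₀ = 1.58

x_1 = g(1.580000) = 1.422911
x_2 = g(1.422911) = 1.414240
x_3 = g(1.414240) = 1.414214
x_4 = g(1.414214) = 1.414214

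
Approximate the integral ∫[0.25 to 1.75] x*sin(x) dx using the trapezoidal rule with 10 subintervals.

f(x) = x*sin(x)
a = 0.25, b = 1.75, n = 10
h = (b - a)/n = 0.150000

Trapezoidal rule: (h/2)[f(x₀) + 2f(x₁) + 2f(x₂) + ... + f(xₙ)]

x_0 = 0.2500, f(x_0) = 0.061851, coefficient = 1
x_1 = 0.4000, f(x_1) = 0.155767, coefficient = 2
x_2 = 0.5500, f(x_2) = 0.287478, coefficient = 2
x_3 = 0.7000, f(x_3) = 0.450952, coefficient = 2
x_4 = 0.8500, f(x_4) = 0.638588, coefficient = 2
x_5 = 1.0000, f(x_5) = 0.841471, coefficient = 2
x_6 = 1.1500, f(x_6) = 1.049679, coefficient = 2
x_7 = 1.3000, f(x_7) = 1.252626, coefficient = 2
x_8 = 1.4500, f(x_8) = 1.439434, coefficient = 2
x_9 = 1.6000, f(x_9) = 1.599318, coefficient = 2
x_10 = 1.7500, f(x_10) = 1.721975, coefficient = 1

I ≈ (0.150000/2) × 17.214452 = 1.291084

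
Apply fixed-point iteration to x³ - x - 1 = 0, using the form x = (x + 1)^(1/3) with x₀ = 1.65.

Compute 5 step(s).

Equation: x³ - x - 1 = 0
Fixed-point form: x = (x + 1)^(1/3)
x₀ = 1.65

x_1 = g(1.650000) = 1.383828
x_2 = g(1.383828) = 1.335852
x_3 = g(1.335852) = 1.326829
x_4 = g(1.326829) = 1.325119
x_5 = g(1.325119) = 1.324794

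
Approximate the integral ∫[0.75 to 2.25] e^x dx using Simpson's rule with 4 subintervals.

f(x) = e^x
a = 0.75, b = 2.25, n = 4
h = (b - a)/n = 0.375000

Simpson's rule: (h/3)[f(x₀) + 4f(x₁) + 2f(x₂) + ... + f(xₙ)]

x_0 = 0.7500, f(x_0) = 2.117000, coefficient = 1
x_1 = 1.1250, f(x_1) = 3.080217, coefficient = 4
x_2 = 1.5000, f(x_2) = 4.481689, coefficient = 2
x_3 = 1.8750, f(x_3) = 6.520819, coefficient = 4
x_4 = 2.2500, f(x_4) = 9.487736, coefficient = 1

I ≈ (0.375000/3) × 58.972258 = 7.371532
Exact value: 7.370736
Error: 0.000796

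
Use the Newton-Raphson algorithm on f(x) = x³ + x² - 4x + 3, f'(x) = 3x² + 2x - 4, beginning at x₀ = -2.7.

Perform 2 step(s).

f(x) = x³ + x² - 4x + 3
f'(x) = 3x² + 2x - 4
x₀ = -2.7

Newton-Raphson formula: x_{n+1} = x_n - f(x_n)/f'(x_n)

Iteration 1:
  f(-2.700000) = 1.407000
  f'(-2.700000) = 12.470000
  x_1 = -2.700000 - 1.407000/12.470000 = -2.812831
Iteration 2:
  f(-2.812831) = -0.091825
  f'(-2.812831) = 14.110390
  x_2 = -2.812831 - (-0.091825)/14.110390 = -2.806323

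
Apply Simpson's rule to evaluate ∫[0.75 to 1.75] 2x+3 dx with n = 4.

f(x) = 2x+3
a = 0.75, b = 1.75, n = 4
h = (b - a)/n = 0.250000

Simpson's rule: (h/3)[f(x₀) + 4f(x₁) + 2f(x₂) + ... + f(xₙ)]

x_0 = 0.7500, f(x_0) = 4.500000, coefficient = 1
x_1 = 1.0000, f(x_1) = 5.000000, coefficient = 4
x_2 = 1.2500, f(x_2) = 5.500000, coefficient = 2
x_3 = 1.5000, f(x_3) = 6.000000, coefficient = 4
x_4 = 1.7500, f(x_4) = 6.500000, coefficient = 1

I ≈ (0.250000/3) × 66.000000 = 5.500000
Exact value: 5.500000
Error: 0.000000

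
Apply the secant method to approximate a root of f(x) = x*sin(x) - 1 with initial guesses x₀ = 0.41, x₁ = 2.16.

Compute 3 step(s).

f(x) = x*sin(x) - 1
x₀ = 0.41, x₁ = 2.16

Secant formula: x_{n+1} = x_n - f(x_n)(x_n - x_{n-1})/(f(x_n) - f(x_{n-1}))

Iteration 1:
  f(0.410000) = -0.836570
  f(2.160000) = 0.795788
  x_2 = 2.160000 - 0.795788×(2.160000 - 0.410000)/(0.795788 - (-0.836570))
       = 1.306860
Iteration 2:
  f(2.160000) = 0.795788
  f(1.306860) = 0.261605
  x_3 = 1.306860 - 0.261605×(1.306860 - 2.160000)/(0.261605 - 0.795788)
       = 0.889054
Iteration 3:
  f(1.306860) = 0.261605
  f(0.889054) = -0.309671
  x_4 = 0.889054 - (-0.309671)×(0.889054 - 1.306860)/(-0.309671 - 0.261605)
       = 1.115534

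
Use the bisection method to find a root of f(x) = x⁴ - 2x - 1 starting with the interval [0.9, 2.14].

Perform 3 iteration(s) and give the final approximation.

f(x) = x⁴ - 2x - 1
Initial interval: [0.9, 2.14]

Iteration 1:
  c_1 = (0.900000 + 2.140000)/2 = 1.520000
  f(c_1) = f(1.520000) = 1.297948
  f(a) × f(c) < 0, new interval: [0.900000, 1.520000]
Iteration 2:
  c_2 = (0.900000 + 1.520000)/2 = 1.210000
  f(c_2) = f(1.210000) = -1.276411
  f(a) × f(c) ≥ 0, new interval: [1.210000, 1.520000]
Iteration 3:
  c_3 = (1.210000 + 1.520000)/2 = 1.365000
  f(c_3) = f(1.365000) = -0.258393
  f(a) × f(c) ≥ 0, new interval: [1.365000, 1.520000]

After 3 iteration(s), the approximation is c_3 = 1.365000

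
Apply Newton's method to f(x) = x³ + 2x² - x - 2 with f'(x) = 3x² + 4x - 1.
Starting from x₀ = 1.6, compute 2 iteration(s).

f(x) = x³ + 2x² - x - 2
f'(x) = 3x² + 4x - 1
x₀ = 1.6

Newton-Raphson formula: x_{n+1} = x_n - f(x_n)/f'(x_n)

Iteration 1:
  f(1.600000) = 5.616000
  f'(1.600000) = 13.080000
  x_1 = 1.600000 - 5.616000/13.080000 = 1.170642
Iteration 2:
  f(1.170642) = 1.174416
  f'(1.170642) = 7.793778
  x_2 = 1.170642 - 1.174416/7.793778 = 1.019956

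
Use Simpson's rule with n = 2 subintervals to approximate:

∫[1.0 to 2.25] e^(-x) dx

f(x) = e^(-x)
a = 1.0, b = 2.25, n = 2
h = (b - a)/n = 0.625000

Simpson's rule: (h/3)[f(x₀) + 4f(x₁) + 2f(x₂) + ... + f(xₙ)]

x_0 = 1.0000, f(x_0) = 0.367879, coefficient = 1
x_1 = 1.6250, f(x_1) = 0.196912, coefficient = 4
x_2 = 2.2500, f(x_2) = 0.105399, coefficient = 1

I ≈ (0.625000/3) × 1.260925 = 0.262693
Exact value: 0.262480
Error: 0.000213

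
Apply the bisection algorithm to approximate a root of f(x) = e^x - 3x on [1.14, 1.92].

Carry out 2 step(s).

f(x) = e^x - 3x
Initial interval: [1.14, 1.92]

Iteration 1:
  c_1 = (1.140000 + 1.920000)/2 = 1.530000
  f(c_1) = f(1.530000) = 0.028177
  f(a) × f(c) < 0, new interval: [1.140000, 1.530000]
Iteration 2:
  c_2 = (1.140000 + 1.530000)/2 = 1.335000
  f(c_2) = f(1.335000) = -0.205004
  f(a) × f(c) ≥ 0, new interval: [1.335000, 1.530000]

After 2 iteration(s), the approximation is c_2 = 1.335000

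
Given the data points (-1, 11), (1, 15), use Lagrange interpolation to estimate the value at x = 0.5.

Lagrange interpolation formula:
P(x) = Σ yᵢ × Lᵢ(x)
where Lᵢ(x) = Π_{j≠i} (x - xⱼ)/(xᵢ - xⱼ)

L_0(0.5) = (0.5 - 1)/(-1 - 1) = 0.250000
L_1(0.5) = (0.5 - (-1))/(1 - (-1)) = 0.750000

P(0.5) = 11×L_0(0.5) + 15×L_1(0.5)
P(0.5) = 14.000000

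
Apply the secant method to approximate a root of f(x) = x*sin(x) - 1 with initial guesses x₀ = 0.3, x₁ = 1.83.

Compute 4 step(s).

f(x) = x*sin(x) - 1
x₀ = 0.3, x₁ = 1.83

Secant formula: x_{n+1} = x_n - f(x_n)(x_n - x_{n-1})/(f(x_n) - f(x_{n-1}))

Iteration 1:
  f(0.300000) = -0.911344
  f(1.830000) = 0.768868
  x_2 = 1.830000 - 0.768868×(1.830000 - 0.300000)/(0.768868 - (-0.911344))
       = 1.129869
Iteration 2:
  f(1.830000) = 0.768868
  f(1.129869) = 0.021805
  x_3 = 1.129869 - 0.021805×(1.129869 - 1.830000)/(0.021805 - 0.768868)
       = 1.109435
Iteration 3:
  f(1.129869) = 0.021805
  f(1.109435) = -0.006560
  x_4 = 1.109435 - (-0.006560)×(1.109435 - 1.129869)/(-0.006560 - 0.021805)
       = 1.114161
Iteration 4:
  f(1.109435) = -0.006560
  f(1.114161) = 0.000005
  x_5 = 1.114161 - 0.000005×(1.114161 - 1.109435)/(0.000005 - (-0.006560))
       = 1.114157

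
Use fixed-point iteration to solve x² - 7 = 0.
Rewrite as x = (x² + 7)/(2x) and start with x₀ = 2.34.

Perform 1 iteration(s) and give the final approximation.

Equation: x² - 7 = 0
Fixed-point form: x = (x² + 7)/(2x)
x₀ = 2.34

x_1 = g(2.340000) = 2.665726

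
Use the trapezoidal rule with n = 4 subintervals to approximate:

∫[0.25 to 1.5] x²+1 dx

f(x) = x²+1
a = 0.25, b = 1.5, n = 4
h = (b - a)/n = 0.312500

Trapezoidal rule: (h/2)[f(x₀) + 2f(x₁) + 2f(x₂) + ... + f(xₙ)]

x_0 = 0.2500, f(x_0) = 1.062500, coefficient = 1
x_1 = 0.5625, f(x_1) = 1.316406, coefficient = 2
x_2 = 0.8750, f(x_2) = 1.765625, coefficient = 2
x_3 = 1.1875, f(x_3) = 2.410156, coefficient = 2
x_4 = 1.5000, f(x_4) = 3.250000, coefficient = 1

I ≈ (0.312500/2) × 15.296875 = 2.390137
Exact value: 2.369792
Error: 0.020345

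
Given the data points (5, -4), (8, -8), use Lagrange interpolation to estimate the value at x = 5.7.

Lagrange interpolation formula:
P(x) = Σ yᵢ × Lᵢ(x)
where Lᵢ(x) = Π_{j≠i} (x - xⱼ)/(xᵢ - xⱼ)

L_0(5.7) = (5.7 - 8)/(5 - 8) = 0.766667
L_1(5.7) = (5.7 - 5)/(8 - 5) = 0.233333

P(5.7) = (-4)×L_0(5.7) + (-8)×L_1(5.7)
P(5.7) = -4.933333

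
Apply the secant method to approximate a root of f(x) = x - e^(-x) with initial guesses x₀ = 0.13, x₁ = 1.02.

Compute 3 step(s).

f(x) = x - e^(-x)
x₀ = 0.13, x₁ = 1.02

Secant formula: x_{n+1} = x_n - f(x_n)(x_n - x_{n-1})/(f(x_n) - f(x_{n-1}))

Iteration 1:
  f(0.130000) = -0.748095
  f(1.020000) = 0.659405
  x_2 = 1.020000 - 0.659405×(1.020000 - 0.130000)/(0.659405 - (-0.748095))
       = 0.603041
Iteration 2:
  f(1.020000) = 0.659405
  f(0.603041) = 0.055895
  x_3 = 0.603041 - 0.055895×(0.603041 - 1.020000)/(0.055895 - 0.659405)
       = 0.564423
Iteration 3:
  f(0.603041) = 0.055895
  f(0.564423) = -0.004265
  x_4 = 0.564423 - (-0.004265)×(0.564423 - 0.603041)/(-0.004265 - 0.055895)
       = 0.567161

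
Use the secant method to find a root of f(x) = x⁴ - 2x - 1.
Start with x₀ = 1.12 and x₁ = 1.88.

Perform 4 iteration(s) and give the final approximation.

f(x) = x⁴ - 2x - 1
x₀ = 1.12, x₁ = 1.88

Secant formula: x_{n+1} = x_n - f(x_n)(x_n - x_{n-1})/(f(x_n) - f(x_{n-1}))

Iteration 1:
  f(1.120000) = -1.666481
  f(1.880000) = 7.731983
  x_2 = 1.880000 - 7.731983×(1.880000 - 1.120000)/(7.731983 - (-1.666481))
       = 1.254759
Iteration 2:
  f(1.880000) = 7.731983
  f(1.254759) = -1.030721
  x_3 = 1.254759 - (-1.030721)×(1.254759 - 1.880000)/(-1.030721 - 7.731983)
       = 1.328303
Iteration 3:
  f(1.254759) = -1.030721
  f(1.328303) = -0.543536
  x_4 = 1.328303 - (-0.543536)×(1.328303 - 1.254759)/(-0.543536 - (-1.030721))
       = 1.410354
Iteration 4:
  f(1.328303) = -0.543536
  f(1.410354) = 0.135809
  x_5 = 1.410354 - 0.135809×(1.410354 - 1.328303)/(0.135809 - (-0.543536))
       = 1.393951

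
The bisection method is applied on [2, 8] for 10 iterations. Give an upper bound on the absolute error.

Bisection error bound: |error| ≤ (b-a)/2^n
|error| ≤ (8 - 2)/2^10 = 6/2^10
|error| ≤ 0.0058593750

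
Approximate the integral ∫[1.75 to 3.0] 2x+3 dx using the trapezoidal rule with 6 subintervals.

f(x) = 2x+3
a = 1.75, b = 3.0, n = 6
h = (b - a)/n = 0.208333

Trapezoidal rule: (h/2)[f(x₀) + 2f(x₁) + 2f(x₂) + ... + f(xₙ)]

x_0 = 1.7500, f(x_0) = 6.500000, coefficient = 1
x_1 = 1.9583, f(x_1) = 6.916667, coefficient = 2
x_2 = 2.1667, f(x_2) = 7.333333, coefficient = 2
x_3 = 2.3750, f(x_3) = 7.750000, coefficient = 2
x_4 = 2.5833, f(x_4) = 8.166667, coefficient = 2
x_5 = 2.7917, f(x_5) = 8.583333, coefficient = 2
x_6 = 3.0000, f(x_6) = 9.000000, coefficient = 1

I ≈ (0.208333/2) × 93.000000 = 9.687500
Exact value: 9.687500
Error: 0.000000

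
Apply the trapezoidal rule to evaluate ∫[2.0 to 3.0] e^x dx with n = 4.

f(x) = e^x
a = 2.0, b = 3.0, n = 4
h = (b - a)/n = 0.250000

Trapezoidal rule: (h/2)[f(x₀) + 2f(x₁) + 2f(x₂) + ... + f(xₙ)]

x_0 = 2.0000, f(x_0) = 7.389056, coefficient = 1
x_1 = 2.2500, f(x_1) = 9.487736, coefficient = 2
x_2 = 2.5000, f(x_2) = 12.182494, coefficient = 2
x_3 = 2.7500, f(x_3) = 15.642632, coefficient = 2
x_4 = 3.0000, f(x_4) = 20.085537, coefficient = 1

I ≈ (0.250000/2) × 102.100316 = 12.762540
Exact value: 12.696481
Error: 0.066059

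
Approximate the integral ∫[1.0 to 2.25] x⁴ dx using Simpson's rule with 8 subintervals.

f(x) = x⁴
a = 1.0, b = 2.25, n = 8
h = (b - a)/n = 0.156250

Simpson's rule: (h/3)[f(x₀) + 4f(x₁) + 2f(x₂) + ... + f(xₙ)]

x_0 = 1.0000, f(x_0) = 1.000000, coefficient = 1
x_1 = 1.1562, f(x_1) = 1.787339, coefficient = 4
x_2 = 1.3125, f(x_2) = 2.967545, coefficient = 2
x_3 = 1.4688, f(x_3) = 4.653626, coefficient = 4
x_4 = 1.6250, f(x_4) = 6.972900, coefficient = 2
x_5 = 1.7812, f(x_5) = 10.066987, coefficient = 4
x_6 = 1.9375, f(x_6) = 14.091812, coefficient = 2
x_7 = 2.0938, f(x_7) = 19.217607, coefficient = 4
x_8 = 2.2500, f(x_8) = 25.628906, coefficient = 1

I ≈ (0.156250/3) × 217.595657 = 11.333107
Exact value: 11.333008
Error: 0.000099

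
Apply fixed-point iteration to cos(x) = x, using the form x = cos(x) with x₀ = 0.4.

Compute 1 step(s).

Equation: cos(x) = x
Fixed-point form: x = cos(x)
x₀ = 0.4

x_1 = g(0.400000) = 0.921061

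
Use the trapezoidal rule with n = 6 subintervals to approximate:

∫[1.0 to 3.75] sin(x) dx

f(x) = sin(x)
a = 1.0, b = 3.75, n = 6
h = (b - a)/n = 0.458333

Trapezoidal rule: (h/2)[f(x₀) + 2f(x₁) + 2f(x₂) + ... + f(xₙ)]

x_0 = 1.0000, f(x_0) = 0.841471, coefficient = 1
x_1 = 1.4583, f(x_1) = 0.993683, coefficient = 2
x_2 = 1.9167, f(x_2) = 0.940781, coefficient = 2
x_3 = 2.3750, f(x_3) = 0.693685, coefficient = 2
x_4 = 2.8333, f(x_4) = 0.303400, coefficient = 2
x_5 = 3.2917, f(x_5) = -0.149511, coefficient = 2
x_6 = 3.7500, f(x_6) = -0.571561, coefficient = 1

I ≈ (0.458333/2) × 5.833985 = 1.336955
Exact value: 1.360862
Error: 0.023907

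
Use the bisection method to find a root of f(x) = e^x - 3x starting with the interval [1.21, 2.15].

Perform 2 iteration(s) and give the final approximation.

f(x) = e^x - 3x
Initial interval: [1.21, 2.15]

Iteration 1:
  c_1 = (1.210000 + 2.150000)/2 = 1.680000
  f(c_1) = f(1.680000) = 0.325556
  f(a) × f(c) < 0, new interval: [1.210000, 1.680000]
Iteration 2:
  c_2 = (1.210000 + 1.680000)/2 = 1.445000
  f(c_2) = f(1.445000) = -0.093148
  f(a) × f(c) ≥ 0, new interval: [1.445000, 1.680000]

After 2 iteration(s), the approximation is c_2 = 1.445000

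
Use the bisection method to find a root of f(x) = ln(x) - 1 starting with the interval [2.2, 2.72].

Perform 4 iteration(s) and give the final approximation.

f(x) = ln(x) - 1
Initial interval: [2.2, 2.72]

Iteration 1:
  c_1 = (2.200000 + 2.720000)/2 = 2.460000
  f(c_1) = f(2.460000) = -0.099839
  f(a) × f(c) ≥ 0, new interval: [2.460000, 2.720000]
Iteration 2:
  c_2 = (2.460000 + 2.720000)/2 = 2.590000
  f(c_2) = f(2.590000) = -0.048342
  f(a) × f(c) ≥ 0, new interval: [2.590000, 2.720000]
Iteration 3:
  c_3 = (2.590000 + 2.720000)/2 = 2.655000
  f(c_3) = f(2.655000) = -0.023555
  f(a) × f(c) ≥ 0, new interval: [2.655000, 2.720000]
Iteration 4:
  c_4 = (2.655000 + 2.720000)/2 = 2.687500
  f(c_4) = f(2.687500) = -0.011389
  f(a) × f(c) ≥ 0, new interval: [2.687500, 2.720000]

After 4 iteration(s), the approximation is c_4 = 2.687500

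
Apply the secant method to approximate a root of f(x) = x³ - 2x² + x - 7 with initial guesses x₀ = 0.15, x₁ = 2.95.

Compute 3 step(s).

f(x) = x³ - 2x² + x - 7
x₀ = 0.15, x₁ = 2.95

Secant formula: x_{n+1} = x_n - f(x_n)(x_n - x_{n-1})/(f(x_n) - f(x_{n-1}))

Iteration 1:
  f(0.150000) = -6.891625
  f(2.950000) = 4.217375
  x_2 = 2.950000 - 4.217375×(2.950000 - 0.150000)/(4.217375 - (-6.891625))
       = 1.887020
Iteration 2:
  f(2.950000) = 4.217375
  f(1.887020) = -5.515286
  x_3 = 1.887020 - (-5.515286)×(1.887020 - 2.950000)/(-5.515286 - 4.217375)
       = 2.489387
Iteration 3:
  f(1.887020) = -5.515286
  f(2.489387) = -1.477855
  x_4 = 2.489387 - (-1.477855)×(2.489387 - 1.887020)/(-1.477855 - (-5.515286))
       = 2.709877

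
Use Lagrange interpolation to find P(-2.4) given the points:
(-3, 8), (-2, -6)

Lagrange interpolation formula:
P(x) = Σ yᵢ × Lᵢ(x)
where Lᵢ(x) = Π_{j≠i} (x - xⱼ)/(xᵢ - xⱼ)

L_0(-2.4) = (-2.4 - (-2))/(-3 - (-2)) = 0.400000
L_1(-2.4) = (-2.4 - (-3))/(-2 - (-3)) = 0.600000

P(-2.4) = 8×L_0(-2.4) + (-6)×L_1(-2.4)
P(-2.4) = -0.400000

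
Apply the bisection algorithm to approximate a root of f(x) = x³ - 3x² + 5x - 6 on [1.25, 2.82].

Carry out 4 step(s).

f(x) = x³ - 3x² + 5x - 6
Initial interval: [1.25, 2.82]

Iteration 1:
  c_1 = (1.250000 + 2.820000)/2 = 2.035000
  f(c_1) = f(2.035000) = 0.178718
  f(a) × f(c) < 0, new interval: [1.250000, 2.035000]
Iteration 2:
  c_2 = (1.250000 + 2.035000)/2 = 1.642500
  f(c_2) = f(1.642500) = -1.449772
  f(a) × f(c) ≥ 0, new interval: [1.642500, 2.035000]
Iteration 3:
  c_3 = (1.642500 + 2.035000)/2 = 1.838750
  f(c_3) = f(1.838750) = -0.732438
  f(a) × f(c) ≥ 0, new interval: [1.838750, 2.035000]
Iteration 4:
  c_4 = (1.838750 + 2.035000)/2 = 1.936875
  f(c_4) = f(1.936875) = -0.303922
  f(a) × f(c) ≥ 0, new interval: [1.936875, 2.035000]

After 4 iteration(s), the approximation is c_4 = 1.936875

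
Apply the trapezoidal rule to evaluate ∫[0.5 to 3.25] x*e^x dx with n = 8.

f(x) = x*e^x
a = 0.5, b = 3.25, n = 8
h = (b - a)/n = 0.343750

Trapezoidal rule: (h/2)[f(x₀) + 2f(x₁) + 2f(x₂) + ... + f(xₙ)]

x_0 = 0.5000, f(x_0) = 0.824361, coefficient = 1
x_1 = 0.8438, f(x_1) = 1.961778, coefficient = 2
x_2 = 1.1875, f(x_2) = 3.893663, coefficient = 2
x_3 = 1.5312, f(x_3) = 7.080428, coefficient = 2
x_4 = 1.8750, f(x_4) = 12.226536, coefficient = 2
x_5 = 2.2188, f(x_5) = 20.403245, coefficient = 2
x_6 = 2.5625, f(x_6) = 33.231006, coefficient = 2
x_7 = 2.9062, f(x_7) = 53.149760, coefficient = 2
x_8 = 3.2500, f(x_8) = 83.818605, coefficient = 1

I ≈ (0.343750/2) × 348.535796 = 59.904590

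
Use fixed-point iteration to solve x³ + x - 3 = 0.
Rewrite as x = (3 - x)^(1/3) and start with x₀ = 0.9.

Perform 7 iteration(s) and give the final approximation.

Equation: x³ + x - 3 = 0
Fixed-point form: x = (3 - x)^(1/3)
x₀ = 0.9

x_1 = g(0.900000) = 1.280579
x_2 = g(1.280579) = 1.198011
x_3 = g(1.198011) = 1.216888
x_4 = g(1.216888) = 1.212624
x_5 = g(1.212624) = 1.213590
x_6 = g(1.213590) = 1.213371
x_7 = g(1.213371) = 1.213421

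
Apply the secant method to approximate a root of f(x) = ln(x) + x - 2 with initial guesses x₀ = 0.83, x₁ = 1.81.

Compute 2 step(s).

f(x) = ln(x) + x - 2
x₀ = 0.83, x₁ = 1.81

Secant formula: x_{n+1} = x_n - f(x_n)(x_n - x_{n-1})/(f(x_n) - f(x_{n-1}))

Iteration 1:
  f(0.830000) = -1.356330
  f(1.810000) = 0.403327
  x_2 = 1.810000 - 0.403327×(1.810000 - 0.830000)/(0.403327 - (-1.356330))
       = 1.585376
Iteration 2:
  f(1.810000) = 0.403327
  f(1.585376) = 0.046198
  x_3 = 1.585376 - 0.046198×(1.585376 - 1.810000)/(0.046198 - 0.403327)
       = 1.556319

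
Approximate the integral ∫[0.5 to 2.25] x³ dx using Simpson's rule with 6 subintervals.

f(x) = x³
a = 0.5, b = 2.25, n = 6
h = (b - a)/n = 0.291667

Simpson's rule: (h/3)[f(x₀) + 4f(x₁) + 2f(x₂) + ... + f(xₙ)]

x_0 = 0.5000, f(x_0) = 0.125000, coefficient = 1
x_1 = 0.7917, f(x_1) = 0.496166, coefficient = 4
x_2 = 1.0833, f(x_2) = 1.271412, coefficient = 2
x_3 = 1.3750, f(x_3) = 2.599609, coefficient = 4
x_4 = 1.6667, f(x_4) = 4.629630, coefficient = 2
x_5 = 1.9583, f(x_5) = 7.510344, coefficient = 4
x_6 = 2.2500, f(x_6) = 11.390625, coefficient = 1

I ≈ (0.291667/3) × 65.742188 = 6.391602
Exact value: 6.391602
Error: 0.000000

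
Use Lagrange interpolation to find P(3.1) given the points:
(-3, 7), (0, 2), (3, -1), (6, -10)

Lagrange interpolation formula:
P(x) = Σ yᵢ × Lᵢ(x)
where Lᵢ(x) = Π_{j≠i} (x - xⱼ)/(xᵢ - xⱼ)

L_0(3.1) = (3.1 - 0)/(-3 - 0) × (3.1 - 3)/(-3 - 3) × (3.1 - 6)/(-3 - 6) = 0.005549
L_1(3.1) = (3.1 - (-3))/(0 - (-3)) × (3.1 - 3)/(0 - 3) × (3.1 - 6)/(0 - 6) = -0.032759
L_2(3.1) = (3.1 - (-3))/(3 - (-3)) × (3.1 - 0)/(3 - 0) × (3.1 - 6)/(3 - 6) = 1.015537
L_3(3.1) = (3.1 - (-3))/(6 - (-3)) × (3.1 - 0)/(6 - 0) × (3.1 - 3)/(6 - 3) = 0.011673

P(3.1) = 7×L_0(3.1) + 2×L_1(3.1) + (-1)×L_2(3.1) + (-10)×L_3(3.1)
P(3.1) = -1.158938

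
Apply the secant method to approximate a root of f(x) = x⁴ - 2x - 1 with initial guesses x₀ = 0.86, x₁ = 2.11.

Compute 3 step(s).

f(x) = x⁴ - 2x - 1
x₀ = 0.86, x₁ = 2.11

Secant formula: x_{n+1} = x_n - f(x_n)(x_n - x_{n-1})/(f(x_n) - f(x_{n-1}))

Iteration 1:
  f(0.860000) = -2.172992
  f(2.110000) = 14.601194
  x_2 = 2.110000 - 14.601194×(2.110000 - 0.860000)/(14.601194 - (-2.172992))
       = 1.021930
Iteration 2:
  f(2.110000) = 14.601194
  f(1.021930) = -1.953213
  x_3 = 1.021930 - (-1.953213)×(1.021930 - 2.110000)/(-1.953213 - 14.601194)
       = 1.150308
Iteration 3:
  f(1.021930) = -1.953213
  f(1.150308) = -1.549734
  x_4 = 1.150308 - (-1.549734)×(1.150308 - 1.021930)/(-1.549734 - (-1.953213))
       = 1.643402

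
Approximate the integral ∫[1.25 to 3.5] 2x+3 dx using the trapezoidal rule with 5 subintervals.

f(x) = 2x+3
a = 1.25, b = 3.5, n = 5
h = (b - a)/n = 0.450000

Trapezoidal rule: (h/2)[f(x₀) + 2f(x₁) + 2f(x₂) + ... + f(xₙ)]

x_0 = 1.2500, f(x_0) = 5.500000, coefficient = 1
x_1 = 1.7000, f(x_1) = 6.400000, coefficient = 2
x_2 = 2.1500, f(x_2) = 7.300000, coefficient = 2
x_3 = 2.6000, f(x_3) = 8.200000, coefficient = 2
x_4 = 3.0500, f(x_4) = 9.100000, coefficient = 2
x_5 = 3.5000, f(x_5) = 10.000000, coefficient = 1

I ≈ (0.450000/2) × 77.500000 = 17.437500
Exact value: 17.437500
Error: 0.000000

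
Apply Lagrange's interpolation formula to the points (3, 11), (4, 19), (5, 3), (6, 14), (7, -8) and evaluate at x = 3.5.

Lagrange interpolation formula:
P(x) = Σ yᵢ × Lᵢ(x)
where Lᵢ(x) = Π_{j≠i} (x - xⱼ)/(xᵢ - xⱼ)

L_0(3.5) = (3.5 - 4)/(3 - 4) × (3.5 - 5)/(3 - 5) × (3.5 - 6)/(3 - 6) × (3.5 - 7)/(3 - 7) = 0.273438
L_1(3.5) = (3.5 - 3)/(4 - 3) × (3.5 - 5)/(4 - 5) × (3.5 - 6)/(4 - 6) × (3.5 - 7)/(4 - 7) = 1.093750
L_2(3.5) = (3.5 - 3)/(5 - 3) × (3.5 - 4)/(5 - 4) × (3.5 - 6)/(5 - 6) × (3.5 - 7)/(5 - 7) = -0.546875
L_3(3.5) = (3.5 - 3)/(6 - 3) × (3.5 - 4)/(6 - 4) × (3.5 - 5)/(6 - 5) × (3.5 - 7)/(6 - 7) = 0.218750
L_4(3.5) = (3.5 - 3)/(7 - 3) × (3.5 - 4)/(7 - 4) × (3.5 - 5)/(7 - 5) × (3.5 - 6)/(7 - 6) = -0.039062

P(3.5) = 11×L_0(3.5) + 19×L_1(3.5) + 3×L_2(3.5) + 14×L_3(3.5) + (-8)×L_4(3.5)
P(3.5) = 25.523438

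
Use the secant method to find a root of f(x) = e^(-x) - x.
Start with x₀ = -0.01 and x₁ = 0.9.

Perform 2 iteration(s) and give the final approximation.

f(x) = e^(-x) - x
x₀ = -0.01, x₁ = 0.9

Secant formula: x_{n+1} = x_n - f(x_n)(x_n - x_{n-1})/(f(x_n) - f(x_{n-1}))

Iteration 1:
  f(-0.010000) = 1.020050
  f(0.900000) = -0.493430
  x_2 = 0.900000 - (-0.493430)×(0.900000 - (-0.010000))/(-0.493430 - 1.020050)
       = 0.603319
Iteration 2:
  f(0.900000) = -0.493430
  f(0.603319) = -0.056325
  x_3 = 0.603319 - (-0.056325)×(0.603319 - 0.900000)/(-0.056325 - (-0.493430))
       = 0.565088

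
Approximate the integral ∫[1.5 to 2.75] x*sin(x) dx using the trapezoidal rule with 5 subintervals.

f(x) = x*sin(x)
a = 1.5, b = 2.75, n = 5
h = (b - a)/n = 0.250000

Trapezoidal rule: (h/2)[f(x₀) + 2f(x₁) + 2f(x₂) + ... + f(xₙ)]

x_0 = 1.5000, f(x_0) = 1.496242, coefficient = 1
x_1 = 1.7500, f(x_1) = 1.721975, coefficient = 2
x_2 = 2.0000, f(x_2) = 1.818595, coefficient = 2
x_3 = 2.2500, f(x_3) = 1.750665, coefficient = 2
x_4 = 2.5000, f(x_4) = 1.496180, coefficient = 2
x_5 = 2.7500, f(x_5) = 1.049568, coefficient = 1

I ≈ (0.250000/2) × 16.120641 = 2.015080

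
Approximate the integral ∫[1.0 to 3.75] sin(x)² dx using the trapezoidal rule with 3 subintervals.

f(x) = sin(x)²
a = 1.0, b = 3.75, n = 3
h = (b - a)/n = 0.916667

Trapezoidal rule: (h/2)[f(x₀) + 2f(x₁) + 2f(x₂) + ... + f(xₙ)]

x_0 = 1.0000, f(x_0) = 0.708073, coefficient = 1
x_1 = 1.9167, f(x_1) = 0.885068, coefficient = 2
x_2 = 2.8333, f(x_2) = 0.092052, coefficient = 2
x_3 = 3.7500, f(x_3) = 0.326682, coefficient = 1

I ≈ (0.916667/2) × 2.988996 = 1.369957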